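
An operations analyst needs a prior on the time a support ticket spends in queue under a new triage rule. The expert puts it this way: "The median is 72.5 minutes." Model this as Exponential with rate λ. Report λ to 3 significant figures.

λ ≈ 0.00956

Exponential median = ln 2 / λ, so λ = ln 2 / 72.5 = 0.00956.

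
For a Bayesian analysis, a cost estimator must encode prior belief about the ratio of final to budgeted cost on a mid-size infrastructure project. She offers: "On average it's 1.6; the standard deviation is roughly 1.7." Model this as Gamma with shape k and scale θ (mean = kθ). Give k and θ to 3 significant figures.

For Gamma(k, scale θ): mean = kθ, variance = kθ², so CV = 1/√k.
CV = SD/mean = 1.7/1.6 = 1.062, hence k = 1/CV² = 0.886.
Then θ = mean/k = 1.6/0.886 = 1.81.

k ≈ 0.886, θ ≈ 1.81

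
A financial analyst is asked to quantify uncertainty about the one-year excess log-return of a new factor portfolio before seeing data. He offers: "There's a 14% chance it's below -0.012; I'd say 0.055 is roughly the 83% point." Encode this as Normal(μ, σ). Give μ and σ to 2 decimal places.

μ = 0.02, σ = 0.03

For Normal(μ,σ), the p-quantile is μ + z_p·σ. Here z_{0.14} = -1.08, z_{0.83} = 0.9542.
So -0.012 = μ − 1.08σ and 0.055 = μ + 0.9542σ.
Subtracting: σ = (0.055 − -0.012)/(0.9542 − (-1.08)) = 0.03.
Then μ = -0.012 − (-1.08)·0.03 = 0.02.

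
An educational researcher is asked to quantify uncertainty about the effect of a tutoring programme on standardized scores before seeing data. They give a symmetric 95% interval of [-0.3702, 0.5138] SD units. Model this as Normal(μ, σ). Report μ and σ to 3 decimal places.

A symmetric 95% interval runs μ ± z·σ with z = 1.96.
Half-width = 0.442, so σ = 0.442/1.96 = 0.226.
μ is the interval midpoint, 0.072.

μ = 0.072, σ = 0.226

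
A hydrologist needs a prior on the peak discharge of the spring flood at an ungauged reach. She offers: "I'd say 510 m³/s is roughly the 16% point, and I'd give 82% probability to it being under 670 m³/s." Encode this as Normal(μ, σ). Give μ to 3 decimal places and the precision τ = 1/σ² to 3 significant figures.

The p-quantile of Normal(μ,σ) is μ + z_p·σ, with z_{0.16} = -0.9945 and z_{0.82} = 0.9154.
Eliminate σ: μ = (z₂·x₁ − z₁·x₂)/(z₂ − z₁) = (0.9154·510 − (-0.9945)·670)/1.91 = 593.313.
Then σ = (x₂ − x₁)/(z₂ − z₁) = (670 − 510)/1.91 = 83.777.
Precision τ = 1/σ² = 1/83.78² = 0.000142.

μ = 593.313, τ = 0.000142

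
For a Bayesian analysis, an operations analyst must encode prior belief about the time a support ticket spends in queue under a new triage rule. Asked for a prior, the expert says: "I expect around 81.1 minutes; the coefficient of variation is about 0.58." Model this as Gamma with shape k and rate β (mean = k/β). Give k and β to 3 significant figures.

k ≈ 2.97, β ≈ 0.0367

For Gamma(k, rate β): mean = k/β, variance = k/β², so CV = 1/√k.
CV = 0.58, hence k = 1/CV² = 2.97.
Then β = k/mean = 2.97/81.1 = 0.0367.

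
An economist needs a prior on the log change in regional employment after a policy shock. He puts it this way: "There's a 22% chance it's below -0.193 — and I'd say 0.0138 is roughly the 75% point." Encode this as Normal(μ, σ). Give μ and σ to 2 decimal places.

μ = -0.08, σ = 0.14

The p-quantile of Normal(μ,σ) is μ + z_p·σ, with z_{0.22} = -0.7722 and z_{0.75} = 0.6745.
Eliminate σ: μ = (z₂·x₁ − z₁·x₂)/(z₂ − z₁) = (0.6745·-0.193 − (-0.7722)·0.0138)/1.447 = -0.08.
Then σ = (x₂ − x₁)/(z₂ − z₁) = (0.0138 − -0.193)/1.447 = 0.14.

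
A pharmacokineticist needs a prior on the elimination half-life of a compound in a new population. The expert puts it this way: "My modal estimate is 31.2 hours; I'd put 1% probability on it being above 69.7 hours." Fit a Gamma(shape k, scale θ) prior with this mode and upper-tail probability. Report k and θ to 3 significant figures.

k ≈ 8.44, θ ≈ 4.19

Gamma(k,θ) with k>1 has mode (k−1)θ, so θ = 31.2/(k−1).
Need P(X < 69.7) = 0.99 with θ tied to k this way. Start at k = 2, θ = 31.2: P(X<69.7) ≈ 0.654.
Too low — raise k to concentrate. Iterating converges to k ≈ 8.44.
Then θ = 31.2/(8.44−1) ≈ 4.19.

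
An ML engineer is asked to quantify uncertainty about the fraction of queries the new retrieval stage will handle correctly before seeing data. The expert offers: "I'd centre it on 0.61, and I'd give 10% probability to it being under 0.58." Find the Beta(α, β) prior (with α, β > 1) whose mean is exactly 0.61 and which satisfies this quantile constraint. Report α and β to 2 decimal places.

With mean 0.61 fixed, write α = 0.61s, β = 0.39s where s = α+β.
Need P(θ < 0.58) = 0.1 under Beta(0.61s, 0.39s). Normal approximation: (q−m)/√(m(1−m)/s) ≈ z_{0.1} = -1.28, so s ≈ 0.61·0.39·(-1.28)²/(0.58−0.61)² = 434.1.
At s = 434.1: P(θ<0.58) ≈ 0.101. Adjusting to match 0.1 gives s ≈ 436.90.
So α = 0.61·436.90 ≈ 266.51, β = 0.39·436.90 ≈ 170.39.

α ≈ 266.51, β ≈ 170.39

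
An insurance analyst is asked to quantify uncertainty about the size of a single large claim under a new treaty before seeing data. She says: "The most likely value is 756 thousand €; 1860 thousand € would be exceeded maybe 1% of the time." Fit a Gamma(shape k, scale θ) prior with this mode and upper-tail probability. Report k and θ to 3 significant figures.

Gamma(k,θ) with k>1 has mode (k−1)θ, so θ = 756/(k−1).
Need P(X < 1860) = 0.99 with θ tied to k this way. Start at k = 2, θ = 756: P(X<1860) ≈ 0.704.
Too low — raise k to concentrate. Iterating converges to k ≈ 6.81.
Then θ = 756/(6.81−1) ≈ 130.

k ≈ 6.81, θ ≈ 130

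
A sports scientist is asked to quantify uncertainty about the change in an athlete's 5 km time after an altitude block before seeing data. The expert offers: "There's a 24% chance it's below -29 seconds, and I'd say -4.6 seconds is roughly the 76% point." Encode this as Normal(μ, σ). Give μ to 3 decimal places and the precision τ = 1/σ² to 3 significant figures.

The p-quantile of Normal(μ,σ) is μ + z_p·σ, with z_{0.24} = -0.7063 and z_{0.76} = 0.7063.
Eliminate σ: μ = (z₂·x₁ − z₁·x₂)/(z₂ − z₁) = (0.7063·-29 − (-0.7063)·-4.6)/1.413 = -16.800.
Then σ = (x₂ − x₁)/(z₂ − z₁) = (-4.6 − -29)/1.413 = 17.273.
Precision τ = 1/σ² = 1/17.27² = 0.00335.

μ = -16.800, τ = 0.00335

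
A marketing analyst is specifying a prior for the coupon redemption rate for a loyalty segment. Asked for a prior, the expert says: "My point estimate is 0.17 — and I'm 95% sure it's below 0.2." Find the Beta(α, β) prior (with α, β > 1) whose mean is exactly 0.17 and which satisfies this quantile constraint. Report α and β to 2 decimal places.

With mean 0.17 fixed, write α = 0.17s, β = 0.83s where s = α+β.
Need P(θ < 0.2) = 0.95 under Beta(0.17s, 0.83s). Normal approximation: (q−m)/√(m(1−m)/s) ≈ z_{0.95} = 1.64, so s ≈ 0.17·0.83·(1.64)²/(0.2−0.17)² = 424.2.
At s = 424.2: P(θ<0.2) ≈ 0.946. Adjusting to match 0.95 gives s ≈ 447.35.
So α = 0.17·447.35 ≈ 76.05, β = 0.83·447.35 ≈ 371.30.

α ≈ 76.05, β ≈ 371.30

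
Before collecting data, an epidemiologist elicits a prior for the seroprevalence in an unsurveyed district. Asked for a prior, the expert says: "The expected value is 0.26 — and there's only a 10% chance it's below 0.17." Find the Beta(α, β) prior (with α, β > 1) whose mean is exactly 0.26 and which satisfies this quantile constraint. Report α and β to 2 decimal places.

α ≈ 9.32, β ≈ 26.53

With mean 0.26 fixed, write α = 0.26s, β = 0.74s where s = α+β.
Need P(θ < 0.17) = 0.1 under Beta(0.26s, 0.74s). Normal approximation: (q−m)/√(m(1−m)/s) ≈ z_{0.1} = -1.28, so s ≈ 0.26·0.74·(-1.28)²/(0.17−0.26)² = 39.0.
At s = 39.0: P(θ<0.17) ≈ 0.090. Adjusting to match 0.1 gives s ≈ 35.85.
So α = 0.26·35.85 ≈ 9.32, β = 0.74·35.85 ≈ 26.53.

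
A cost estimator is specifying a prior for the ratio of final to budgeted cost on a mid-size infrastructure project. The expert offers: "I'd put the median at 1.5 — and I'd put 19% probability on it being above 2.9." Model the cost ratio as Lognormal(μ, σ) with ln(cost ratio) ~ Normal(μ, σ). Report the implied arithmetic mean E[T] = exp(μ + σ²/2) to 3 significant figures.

If T ~ Lognormal(μ,σ) then ln T ~ Normal(μ,σ), so the p-quantile of ln T is μ + z_p·σ.
ln(1.5) = 0.4055 and ln(2.9) = 1.065; z_{0.5} = 0, z_{0.81} = 0.8779.
σ = (1.065 − 0.4055)/(0.8779 − (0)) = 0.751.
μ = 0.4055 − (0)·0.751 = 0.405.
E[T] = exp(μ + σ²/2) = exp(0.405 + 0.2820) = 1.99.

E[T] ≈ 1.99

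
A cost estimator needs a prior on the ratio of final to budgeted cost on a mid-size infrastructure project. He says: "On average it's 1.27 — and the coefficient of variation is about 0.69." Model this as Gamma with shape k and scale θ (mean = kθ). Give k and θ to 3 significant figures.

k ≈ 2.1, θ ≈ 0.605

For Gamma(k, scale θ): mean = kθ, variance = kθ², so CV = 1/√k.
CV = 0.69, hence k = 1/CV² = 2.1.
Then θ = mean/k = 1.27/2.1 = 0.605.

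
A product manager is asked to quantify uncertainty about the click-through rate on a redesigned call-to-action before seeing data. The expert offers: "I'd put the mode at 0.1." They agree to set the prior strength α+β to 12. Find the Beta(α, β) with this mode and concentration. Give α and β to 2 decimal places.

For α,β > 1 the Beta mode is (α−1)/(α+β−2). With α+β = 12, the mode is (α−1)/10.
Set (α−1)/10 = 0.1 → α = 1 + 0.1·10 = 2.00.
β = 12 − α = 10.00.

α = 2.00, β = 10.00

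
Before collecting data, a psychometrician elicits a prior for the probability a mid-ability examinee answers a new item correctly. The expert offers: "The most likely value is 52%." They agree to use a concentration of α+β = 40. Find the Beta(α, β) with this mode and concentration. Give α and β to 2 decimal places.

α = 20.76, β = 19.24

For α,β > 1 the Beta mode is (α−1)/(α+β−2). With α+β = 40, the mode is (α−1)/38.
Set (α−1)/38 = 0.52 → α = 1 + 0.52·38 = 20.76.
β = 40 − α = 19.24.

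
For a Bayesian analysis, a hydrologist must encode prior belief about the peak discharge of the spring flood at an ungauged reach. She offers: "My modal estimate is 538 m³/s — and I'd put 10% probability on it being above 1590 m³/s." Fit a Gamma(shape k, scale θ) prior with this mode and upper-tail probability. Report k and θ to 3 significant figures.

k ≈ 2.62, θ ≈ 332

Gamma(k,θ) with k>1 has mode (k−1)θ, so θ = 538/(k−1).
Need P(X < 1590) = 0.9 with θ tied to k this way. Start at k = 2, θ = 538: P(X<1590) ≈ 0.794.
Too low — raise k to concentrate. Iterating converges to k ≈ 2.62.
Then θ = 538/(2.62−1) ≈ 332.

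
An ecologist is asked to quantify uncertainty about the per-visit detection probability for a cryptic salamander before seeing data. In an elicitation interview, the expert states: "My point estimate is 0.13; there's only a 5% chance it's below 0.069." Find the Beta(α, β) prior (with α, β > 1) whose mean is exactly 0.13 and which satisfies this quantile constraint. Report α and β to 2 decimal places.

With mean 0.13 fixed, write α = 0.13s, β = 0.87s where s = α+β.
Need P(θ < 0.069) = 0.05 under Beta(0.13s, 0.87s). Normal approximation: (q−m)/√(m(1−m)/s) ≈ z_{0.05} = -1.64, so s ≈ 0.13·0.87·(-1.64)²/(0.069−0.13)² = 82.2.
At s = 82.2: P(θ<0.069) ≈ 0.031. Adjusting to match 0.05 gives s ≈ 65.16.
So α = 0.13·65.16 ≈ 8.47, β = 0.87·65.16 ≈ 56.69.

α ≈ 8.47, β ≈ 56.69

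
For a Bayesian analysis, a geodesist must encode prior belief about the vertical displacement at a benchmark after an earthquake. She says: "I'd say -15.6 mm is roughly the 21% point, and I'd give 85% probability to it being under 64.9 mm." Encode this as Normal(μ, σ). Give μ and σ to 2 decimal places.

μ = 19.63, σ = 43.68

The p-quantile of Normal(μ,σ) is μ + z_p·σ, with z_{0.21} = -0.8064 and z_{0.85} = 1.036.
Eliminate σ: μ = (z₂·x₁ − z₁·x₂)/(z₂ − z₁) = (1.036·-15.6 − (-0.8064)·64.9)/1.843 = 19.63.
Then σ = (x₂ − x₁)/(z₂ − z₁) = (64.9 − -15.6)/1.843 = 43.68.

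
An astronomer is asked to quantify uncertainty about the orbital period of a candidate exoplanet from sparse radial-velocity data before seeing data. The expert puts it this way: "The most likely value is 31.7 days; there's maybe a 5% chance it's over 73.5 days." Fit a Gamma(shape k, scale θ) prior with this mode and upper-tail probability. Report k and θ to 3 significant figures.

Gamma(k,θ) with k>1 has mode (k−1)θ, so θ = 31.7/(k−1).
Need P(X < 73.5) = 0.95 with θ tied to k this way. Start at k = 2, θ = 31.7: P(X<73.5) ≈ 0.673.
Too low — raise k to concentrate. Iterating converges to k ≈ 4.87.
Then θ = 31.7/(4.87−1) ≈ 8.19.

k ≈ 4.87, θ ≈ 8.19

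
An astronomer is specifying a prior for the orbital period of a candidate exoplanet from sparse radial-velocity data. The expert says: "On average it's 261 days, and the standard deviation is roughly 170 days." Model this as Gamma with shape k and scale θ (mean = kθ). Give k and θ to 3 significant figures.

For Gamma(k, scale θ): mean = kθ, variance = kθ², so CV = 1/√k.
CV = SD/mean = 170/261 = 0.6513, hence k = 1/CV² = 2.36.
Then θ = mean/k = 261/2.36 = 111.

k ≈ 2.36, θ ≈ 111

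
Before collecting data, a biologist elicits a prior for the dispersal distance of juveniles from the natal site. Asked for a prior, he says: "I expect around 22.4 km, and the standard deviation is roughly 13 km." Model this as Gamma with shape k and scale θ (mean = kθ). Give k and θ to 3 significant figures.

For Gamma(k, scale θ): mean = kθ, variance = kθ², so CV = 1/√k.
CV = SD/mean = 13/22.4 = 0.5804, hence k = 1/CV² = 2.97.
Then θ = mean/k = 22.4/2.97 = 7.54.

k ≈ 2.97, θ ≈ 7.54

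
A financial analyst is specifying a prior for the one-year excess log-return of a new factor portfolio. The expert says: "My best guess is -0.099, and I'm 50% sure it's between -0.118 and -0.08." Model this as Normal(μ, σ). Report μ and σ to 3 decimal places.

μ = -0.099, σ = 0.028

A symmetric 50% interval runs μ ± z·σ with z = 0.6745.
Half-width = 0.019, so σ = 0.019/0.6745 = 0.028.
μ is the stated best guess, -0.099.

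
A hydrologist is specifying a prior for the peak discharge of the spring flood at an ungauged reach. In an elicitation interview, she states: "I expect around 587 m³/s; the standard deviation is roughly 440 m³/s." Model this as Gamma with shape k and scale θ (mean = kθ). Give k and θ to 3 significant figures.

For Gamma(k, scale θ): mean = kθ, variance = kθ², so CV = 1/√k.
CV = SD/mean = 440/587 = 0.7496, hence k = 1/CV² = 1.78.
Then θ = mean/k = 587/1.78 = 330.

k ≈ 1.78, θ ≈ 330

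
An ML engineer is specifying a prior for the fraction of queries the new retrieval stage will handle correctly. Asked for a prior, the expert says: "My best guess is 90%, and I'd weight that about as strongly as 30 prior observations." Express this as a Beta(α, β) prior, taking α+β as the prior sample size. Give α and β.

α = 27, β = 3

Under the effective-sample-size interpretation, Beta(α, β) has prior mean α/(α+β) and prior sample size α+β.
So α+β = 30 and α/(α+β) = 0.9, giving α = 0.9·30 = 27 and β = 30 − 27 = 3.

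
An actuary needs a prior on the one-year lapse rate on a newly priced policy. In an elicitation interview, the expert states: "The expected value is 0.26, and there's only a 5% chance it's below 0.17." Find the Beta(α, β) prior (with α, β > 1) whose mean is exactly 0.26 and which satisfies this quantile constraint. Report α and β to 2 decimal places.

With mean 0.26 fixed, write α = 0.26s, β = 0.74s where s = α+β.
Need P(θ < 0.17) = 0.05 under Beta(0.26s, 0.74s). Normal approximation: (q−m)/√(m(1−m)/s) ≈ z_{0.05} = -1.64, so s ≈ 0.26·0.74·(-1.64)²/(0.17−0.26)² = 64.3.
At s = 64.3: P(θ<0.17) ≈ 0.039. Adjusting to match 0.05 gives s ≈ 56.70.
So α = 0.26·56.70 ≈ 14.74, β = 0.74·56.70 ≈ 41.96.

α ≈ 14.74, β ≈ 41.96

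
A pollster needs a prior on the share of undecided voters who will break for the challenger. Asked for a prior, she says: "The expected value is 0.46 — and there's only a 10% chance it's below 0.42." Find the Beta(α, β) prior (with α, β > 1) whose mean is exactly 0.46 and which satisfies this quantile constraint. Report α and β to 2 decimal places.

α ≈ 116.74, β ≈ 137.04

With mean 0.46 fixed, write α = 0.46s, β = 0.54s where s = α+β.
Need P(θ < 0.42) = 0.1 under Beta(0.46s, 0.54s). Normal approximation: (q−m)/√(m(1−m)/s) ≈ z_{0.1} = -1.28, so s ≈ 0.46·0.54·(-1.28)²/(0.42−0.46)² = 255.0.
At s = 255.0: P(θ<0.42) ≈ 0.099. Adjusting to match 0.1 gives s ≈ 253.78.
So α = 0.46·253.78 ≈ 116.74, β = 0.54·253.78 ≈ 137.04.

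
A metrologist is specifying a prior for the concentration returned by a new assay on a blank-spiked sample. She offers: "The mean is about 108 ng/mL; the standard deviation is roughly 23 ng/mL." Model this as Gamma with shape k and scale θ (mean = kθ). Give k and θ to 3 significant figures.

For Gamma(k, scale θ): mean = kθ, variance = kθ², so CV = 1/√k.
CV = SD/mean = 23/108 = 0.213, hence k = 1/CV² = 22.
Then θ = mean/k = 108/22 = 4.9.

k ≈ 22, θ ≈ 4.9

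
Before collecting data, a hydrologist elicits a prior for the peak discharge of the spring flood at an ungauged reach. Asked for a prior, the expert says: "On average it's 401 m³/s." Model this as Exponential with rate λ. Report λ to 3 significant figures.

λ ≈ 0.00249

Exponential mean = 1/λ, so λ = 1/401.0 = 0.00249.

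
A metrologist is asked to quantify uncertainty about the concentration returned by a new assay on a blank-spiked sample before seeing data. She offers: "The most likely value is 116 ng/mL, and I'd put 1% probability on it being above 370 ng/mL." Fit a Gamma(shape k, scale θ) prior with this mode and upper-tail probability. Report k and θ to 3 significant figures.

k ≈ 4.3, θ ≈ 35.2

Gamma(k,θ) with k>1 has mode (k−1)θ, so θ = 116/(k−1).
Need P(X < 370) = 0.99 with θ tied to k this way. Start at k = 2, θ = 116: P(X<370) ≈ 0.827.
Too low — raise k to concentrate. Iterating converges to k ≈ 4.3.
Then θ = 116/(4.3−1) ≈ 35.2.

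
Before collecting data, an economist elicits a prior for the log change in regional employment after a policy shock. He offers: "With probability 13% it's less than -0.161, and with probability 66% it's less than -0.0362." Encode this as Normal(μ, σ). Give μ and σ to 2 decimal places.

For Normal(μ,σ), the p-quantile is μ + z_p·σ. Here z_{0.13} = -1.126, z_{0.66} = 0.4125.
So -0.161 = μ − 1.126σ and -0.0362 = μ + 0.4125σ.
Subtracting: σ = (-0.0362 − -0.161)/(0.4125 − (-1.126)) = 0.08.
Then μ = -0.161 − (-1.126)·0.08 = -0.07.

μ = -0.07, σ = 0.08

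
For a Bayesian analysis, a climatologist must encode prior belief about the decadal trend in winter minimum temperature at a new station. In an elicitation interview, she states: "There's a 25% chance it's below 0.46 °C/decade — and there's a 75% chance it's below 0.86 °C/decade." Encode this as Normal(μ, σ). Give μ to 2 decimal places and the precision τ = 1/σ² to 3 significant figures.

The p-quantile of Normal(μ,σ) is μ + z_p·σ, with z_{0.25} = -0.6745 and z_{0.75} = 0.6745.
Eliminate σ: μ = (z₂·x₁ − z₁·x₂)/(z₂ − z₁) = (0.6745·0.46 − (-0.6745)·0.86)/1.349 = 0.66.
Then σ = (x₂ − x₁)/(z₂ − z₁) = (0.86 − 0.46)/1.349 = 0.30.
Precision τ = 1/σ² = 1/0.2965² = 11.4.

μ = 0.66, τ = 11.4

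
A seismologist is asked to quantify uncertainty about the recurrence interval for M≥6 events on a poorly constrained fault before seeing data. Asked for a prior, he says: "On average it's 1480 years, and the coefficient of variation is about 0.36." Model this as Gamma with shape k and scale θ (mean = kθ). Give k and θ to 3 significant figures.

k ≈ 7.72, θ ≈ 192

For Gamma(k, scale θ): mean = kθ, variance = kθ², so CV = 1/√k.
CV = 0.36, hence k = 1/CV² = 7.72.
Then θ = mean/k = 1480/7.72 = 192.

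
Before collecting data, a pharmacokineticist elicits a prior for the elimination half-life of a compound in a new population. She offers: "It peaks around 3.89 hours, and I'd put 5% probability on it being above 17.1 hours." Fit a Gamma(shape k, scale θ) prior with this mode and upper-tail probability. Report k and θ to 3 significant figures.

Gamma(k,θ) with k>1 has mode (k−1)θ, so θ = 3.89/(k−1).
Need P(X < 17.1) = 0.95 with θ tied to k this way. Start at k = 2, θ = 3.89: P(X<17.1) ≈ 0.933.
Too low — raise k to concentrate. Iterating converges to k ≈ 2.12.
Then θ = 3.89/(2.12−1) ≈ 3.46.

k ≈ 2.12, θ ≈ 3.46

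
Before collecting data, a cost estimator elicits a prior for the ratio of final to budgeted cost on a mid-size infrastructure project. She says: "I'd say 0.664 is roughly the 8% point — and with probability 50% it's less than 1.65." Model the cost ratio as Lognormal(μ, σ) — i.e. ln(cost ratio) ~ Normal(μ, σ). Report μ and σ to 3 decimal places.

If T ~ Lognormal(μ,σ) then ln T ~ Normal(μ,σ), so the p-quantile of ln T is μ + z_p·σ.
ln(0.664) = -0.4095 and ln(1.65) = 0.5008; z_{0.08} = -1.405, z_{0.5} = 0.
σ = (0.5008 − -0.4095)/(0 − (-1.405)) = 0.648.
μ = -0.4095 − (-1.405)·0.648 = 0.501.

μ ≈ 0.501, σ ≈ 0.648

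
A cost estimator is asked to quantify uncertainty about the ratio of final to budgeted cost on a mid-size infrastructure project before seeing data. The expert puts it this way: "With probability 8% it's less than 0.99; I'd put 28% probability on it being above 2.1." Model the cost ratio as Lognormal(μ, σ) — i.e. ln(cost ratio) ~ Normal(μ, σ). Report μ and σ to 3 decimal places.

If T ~ Lognormal(μ,σ) then ln T ~ Normal(μ,σ), so the p-quantile of ln T is μ + z_p·σ.
ln(0.99) = -0.01005 and ln(2.1) = 0.7419; z_{0.08} = -1.405, z_{0.72} = 0.5828.
σ = (0.7419 − -0.01005)/(0.5828 − (-1.405)) = 0.378.
μ = -0.01005 − (-1.405)·0.378 = 0.521.

μ ≈ 0.521, σ ≈ 0.378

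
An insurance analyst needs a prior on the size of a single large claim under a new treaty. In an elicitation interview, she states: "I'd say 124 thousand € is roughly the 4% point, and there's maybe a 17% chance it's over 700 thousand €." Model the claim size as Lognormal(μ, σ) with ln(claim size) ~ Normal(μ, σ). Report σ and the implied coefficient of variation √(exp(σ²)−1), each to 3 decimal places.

If T ~ Lognormal(μ,σ) then ln T ~ Normal(μ,σ), so the p-quantile of ln T is μ + z_p·σ.
ln(124) = 4.82 and ln(700) = 6.551; z_{0.04} = -1.751, z_{0.83} = 0.9542.
σ = (6.551 − 4.82)/(0.9542 − (-1.751)) = 0.640.
μ = 4.82 − (-1.751)·0.640 = 5.941.
CV = √(exp(σ²)−1) = √(exp(0.4095)−1) = 0.711.

σ ≈ 0.640, CV ≈ 0.711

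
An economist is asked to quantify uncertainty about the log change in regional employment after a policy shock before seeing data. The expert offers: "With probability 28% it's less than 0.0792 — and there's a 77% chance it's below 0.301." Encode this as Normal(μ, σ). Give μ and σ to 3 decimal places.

μ = 0.177, σ = 0.168

The p-quantile of Normal(μ,σ) is μ + z_p·σ, with z_{0.28} = -0.5828 and z_{0.77} = 0.7388.
Eliminate σ: μ = (z₂·x₁ − z₁·x₂)/(z₂ − z₁) = (0.7388·0.0792 − (-0.5828)·0.301)/1.322 = 0.177.
Then σ = (x₂ − x₁)/(z₂ − z₁) = (0.301 − 0.0792)/1.322 = 0.168.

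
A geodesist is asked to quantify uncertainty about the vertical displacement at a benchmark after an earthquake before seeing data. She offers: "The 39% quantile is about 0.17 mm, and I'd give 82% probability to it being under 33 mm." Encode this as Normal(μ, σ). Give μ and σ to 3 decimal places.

For Normal(μ,σ), the p-quantile is μ + z_p·σ. Here z_{0.39} = -0.2793, z_{0.82} = 0.9154.
So 0.17 = μ − 0.2793σ and 33 = μ + 0.9154σ.
Subtracting: σ = (33 − 0.17)/(0.9154 − (-0.2793)) = 27.480.
Then μ = 0.17 − (-0.2793)·27.480 = 7.846.

μ = 7.846, σ = 27.480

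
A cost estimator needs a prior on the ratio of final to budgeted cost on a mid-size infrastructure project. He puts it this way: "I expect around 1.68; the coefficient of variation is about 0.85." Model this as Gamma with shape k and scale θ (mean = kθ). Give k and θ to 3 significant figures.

k ≈ 1.38, θ ≈ 1.21

For Gamma(k, scale θ): mean = kθ, variance = kθ², so CV = 1/√k.
CV = 0.85, hence k = 1/CV² = 1.38.
Then θ = mean/k = 1.68/1.38 = 1.21.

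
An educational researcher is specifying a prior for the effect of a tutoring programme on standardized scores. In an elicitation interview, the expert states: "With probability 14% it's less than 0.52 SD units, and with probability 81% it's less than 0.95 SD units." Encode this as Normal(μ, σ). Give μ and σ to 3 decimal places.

For Normal(μ,σ), the p-quantile is μ + z_p·σ. Here z_{0.14} = -1.08, z_{0.81} = 0.8779.
So 0.52 = μ − 1.08σ and 0.95 = μ + 0.8779σ.
Subtracting: σ = (0.95 − 0.52)/(0.8779 − (-1.08)) = 0.220.
Then μ = 0.52 − (-1.08)·0.220 = 0.757.

μ = 0.757, σ = 0.220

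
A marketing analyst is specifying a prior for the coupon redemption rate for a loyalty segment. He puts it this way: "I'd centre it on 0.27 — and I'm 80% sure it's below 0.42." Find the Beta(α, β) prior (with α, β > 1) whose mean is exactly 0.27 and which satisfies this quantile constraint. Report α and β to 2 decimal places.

With mean 0.27 fixed, write α = 0.27s, β = 0.73s where s = α+β.
Need P(θ < 0.42) = 0.8 under Beta(0.27s, 0.73s). Normal approximation: (q−m)/√(m(1−m)/s) ≈ z_{0.8} = 0.842, so s ≈ 0.27·0.73·(0.842)²/(0.42−0.27)² = 6.2.
At s = 6.2: P(θ<0.42) ≈ 0.812. Adjusting to match 0.8 gives s ≈ 5.43.
So α = 0.27·5.43 ≈ 1.47, β = 0.73·5.43 ≈ 3.96.

α ≈ 1.47, β ≈ 3.96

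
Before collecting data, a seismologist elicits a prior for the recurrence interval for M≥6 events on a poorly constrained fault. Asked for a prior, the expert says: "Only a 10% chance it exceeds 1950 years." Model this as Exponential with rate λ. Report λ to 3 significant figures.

P(T > 1950.0) = e^(−λ·1950.0) = 0.1, so λ = −ln(0.1)/1950.0 = 0.00118.

λ ≈ 0.00118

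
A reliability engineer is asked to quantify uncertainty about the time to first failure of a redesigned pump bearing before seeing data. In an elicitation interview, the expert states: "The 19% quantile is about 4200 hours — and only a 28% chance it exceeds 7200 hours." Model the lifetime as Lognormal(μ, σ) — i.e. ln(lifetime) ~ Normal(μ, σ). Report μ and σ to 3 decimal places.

If T ~ Lognormal(μ,σ) then ln T ~ Normal(μ,σ), so the p-quantile of ln T is μ + z_p·σ.
ln(4200) = 8.343 and ln(7200) = 8.882; z_{0.19} = -0.8779, z_{0.72} = 0.5828.
σ = (8.882 − 8.343)/(0.5828 − (-0.8779)) = 0.369.
μ = 8.343 − (-0.8779)·0.369 = 8.667.

μ ≈ 8.667, σ ≈ 0.369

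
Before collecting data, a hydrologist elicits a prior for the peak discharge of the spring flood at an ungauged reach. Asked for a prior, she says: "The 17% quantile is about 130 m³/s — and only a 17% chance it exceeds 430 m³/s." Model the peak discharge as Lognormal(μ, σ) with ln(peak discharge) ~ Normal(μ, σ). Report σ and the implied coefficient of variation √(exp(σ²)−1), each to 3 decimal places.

σ ≈ 0.627, CV ≈ 0.694

If T ~ Lognormal(μ,σ) then ln T ~ Normal(μ,σ), so the p-quantile of ln T is μ + z_p·σ.
ln(130) = 4.868 and ln(430) = 6.064; z_{0.17} = -0.9542, z_{0.83} = 0.9542.
σ = (6.064 − 4.868)/(0.9542 − (-0.9542)) = 0.627.
μ = 4.868 − (-0.9542)·0.627 = 5.466.
CV = √(exp(σ²)−1) = √(exp(0.3929)−1) = 0.694.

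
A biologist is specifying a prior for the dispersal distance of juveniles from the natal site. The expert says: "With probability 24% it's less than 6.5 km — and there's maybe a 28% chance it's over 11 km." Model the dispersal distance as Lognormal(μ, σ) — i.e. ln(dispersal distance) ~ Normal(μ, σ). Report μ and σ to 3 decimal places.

μ ≈ 2.160, σ ≈ 0.408

If T ~ Lognormal(μ,σ) then ln T ~ Normal(μ,σ), so the p-quantile of ln T is μ + z_p·σ.
ln(6.5) = 1.872 and ln(11) = 2.398; z_{0.24} = -0.7063, z_{0.72} = 0.5828.
σ = (2.398 − 1.872)/(0.5828 − (-0.7063)) = 0.408.
μ = 1.872 − (-0.7063)·0.408 = 2.160.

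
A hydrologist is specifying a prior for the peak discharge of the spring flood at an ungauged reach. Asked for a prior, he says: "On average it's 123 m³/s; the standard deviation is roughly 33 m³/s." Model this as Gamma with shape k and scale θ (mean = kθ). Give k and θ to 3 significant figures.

k ≈ 13.9, θ ≈ 8.85

For Gamma(k, scale θ): mean = kθ, variance = kθ², so CV = 1/√k.
CV = SD/mean = 33/123 = 0.2683, hence k = 1/CV² = 13.9.
Then θ = mean/k = 123/13.9 = 8.85.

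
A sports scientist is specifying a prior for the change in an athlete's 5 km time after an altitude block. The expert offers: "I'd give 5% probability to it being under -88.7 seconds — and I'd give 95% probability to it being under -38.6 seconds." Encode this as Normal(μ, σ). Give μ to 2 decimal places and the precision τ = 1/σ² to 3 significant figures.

μ = -63.65, τ = 0.00431

For Normal(μ,σ), the p-quantile is μ + z_p·σ. Here z_{0.05} = -1.645, z_{0.95} = 1.645.
So -88.7 = μ − 1.645σ and -38.6 = μ + 1.645σ.
Subtracting: σ = (-38.6 − -88.7)/(1.645 − (-1.645)) = 15.23.
Then μ = -88.7 − (-1.645)·15.23 = -63.65.
Precision τ = 1/σ² = 1/15.23² = 0.00431.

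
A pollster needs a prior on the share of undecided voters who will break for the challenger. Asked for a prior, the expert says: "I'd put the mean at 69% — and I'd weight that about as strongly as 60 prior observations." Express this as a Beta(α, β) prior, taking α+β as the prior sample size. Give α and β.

Under the effective-sample-size interpretation, Beta(α, β) has prior mean α/(α+β) and prior sample size α+β.
So α+β = 60 and α/(α+β) = 0.69, giving α = 0.69·60 = 41.4 and β = 60 − 41.4 = 18.6.

α = 41.4, β = 18.6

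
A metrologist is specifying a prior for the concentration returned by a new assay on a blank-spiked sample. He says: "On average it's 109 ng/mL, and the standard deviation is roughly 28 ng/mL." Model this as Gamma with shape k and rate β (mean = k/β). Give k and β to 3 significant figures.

k ≈ 15.2, β ≈ 0.139

For Gamma(k, rate β): mean = k/β, variance = k/β², so CV = 1/√k.
CV = SD/mean = 28/109 = 0.2569, hence k = 1/CV² = 15.2.
Then β = k/mean = 15.2/109 = 0.139.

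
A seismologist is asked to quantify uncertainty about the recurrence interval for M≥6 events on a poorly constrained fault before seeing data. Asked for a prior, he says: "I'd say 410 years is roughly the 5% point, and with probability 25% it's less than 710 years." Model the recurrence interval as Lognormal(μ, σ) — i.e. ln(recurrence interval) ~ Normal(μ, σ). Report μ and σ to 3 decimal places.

μ ≈ 6.947, σ ≈ 0.566

If T ~ Lognormal(μ,σ) then ln T ~ Normal(μ,σ), so the p-quantile of ln T is μ + z_p·σ.
ln(410) = 6.016 and ln(710) = 6.565; z_{0.05} = -1.645, z_{0.25} = -0.6745.
σ = (6.565 − 6.016)/(-0.6745 − (-1.645)) = 0.566.
μ = 6.016 − (-1.645)·0.566 = 6.947.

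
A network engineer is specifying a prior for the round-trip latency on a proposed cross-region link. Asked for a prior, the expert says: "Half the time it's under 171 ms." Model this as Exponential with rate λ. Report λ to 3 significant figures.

λ ≈ 0.00405

Exponential median = ln 2 / λ, so λ = ln 2 / 171.0 = 0.00405.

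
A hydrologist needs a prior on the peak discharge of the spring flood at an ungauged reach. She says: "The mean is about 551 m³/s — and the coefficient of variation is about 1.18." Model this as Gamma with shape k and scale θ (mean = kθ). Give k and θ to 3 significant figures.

For Gamma(k, scale θ): mean = kθ, variance = kθ², so CV = 1/√k.
CV = 1.18, hence k = 1/CV² = 0.718.
Then θ = mean/k = 551/0.718 = 767.

k ≈ 0.718, θ ≈ 767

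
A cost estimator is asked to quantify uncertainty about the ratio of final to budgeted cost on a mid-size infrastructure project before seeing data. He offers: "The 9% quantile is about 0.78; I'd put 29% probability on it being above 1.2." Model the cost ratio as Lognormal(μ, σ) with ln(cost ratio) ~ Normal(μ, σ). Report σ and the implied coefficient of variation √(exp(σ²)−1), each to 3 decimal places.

If T ~ Lognormal(μ,σ) then ln T ~ Normal(μ,σ), so the p-quantile of ln T is μ + z_p·σ.
ln(0.78) = -0.2485 and ln(1.2) = 0.1823; z_{0.09} = -1.341, z_{0.71} = 0.5534.
σ = (0.1823 − -0.2485)/(0.5534 − (-1.341)) = 0.227.
μ = -0.2485 − (-1.341)·0.227 = 0.056.
CV = √(exp(σ²)−1) = √(exp(0.0517)−1) = 0.230.

σ ≈ 0.227, CV ≈ 0.230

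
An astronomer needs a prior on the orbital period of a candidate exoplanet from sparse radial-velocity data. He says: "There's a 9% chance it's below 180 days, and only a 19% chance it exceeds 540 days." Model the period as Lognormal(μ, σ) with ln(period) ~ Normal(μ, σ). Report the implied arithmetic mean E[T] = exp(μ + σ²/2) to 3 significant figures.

E[T] ≈ 395 days

If T ~ Lognormal(μ,σ) then ln T ~ Normal(μ,σ), so the p-quantile of ln T is μ + z_p·σ.
ln(180) = 5.193 and ln(540) = 6.292; z_{0.09} = -1.341, z_{0.81} = 0.8779.
σ = (6.292 − 5.193)/(0.8779 − (-1.341)) = 0.495.
μ = 5.193 − (-1.341)·0.495 = 5.857.
E[T] = exp(μ + σ²/2) = exp(5.857 + 0.1226) = 395 days.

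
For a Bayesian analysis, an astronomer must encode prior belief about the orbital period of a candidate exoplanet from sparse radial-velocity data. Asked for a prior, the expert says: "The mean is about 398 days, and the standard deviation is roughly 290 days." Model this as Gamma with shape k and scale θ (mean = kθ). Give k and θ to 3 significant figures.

k ≈ 1.88, θ ≈ 211

For Gamma(k, scale θ): mean = kθ, variance = kθ², so CV = 1/√k.
CV = SD/mean = 290/398 = 0.7286, hence k = 1/CV² = 1.88.
Then θ = mean/k = 398/1.88 = 211.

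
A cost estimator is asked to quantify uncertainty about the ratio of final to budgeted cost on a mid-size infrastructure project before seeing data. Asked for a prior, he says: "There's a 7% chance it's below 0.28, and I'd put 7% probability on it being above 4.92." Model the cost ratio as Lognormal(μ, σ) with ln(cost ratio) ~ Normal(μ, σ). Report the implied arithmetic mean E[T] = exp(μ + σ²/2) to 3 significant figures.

If T ~ Lognormal(μ,σ) then ln T ~ Normal(μ,σ), so the p-quantile of ln T is μ + z_p·σ.
ln(0.28) = -1.273 and ln(4.92) = 1.593; z_{0.07} = -1.476, z_{0.93} = 1.476.
σ = (1.593 − -1.273)/(1.476 − (-1.476)) = 0.971.
μ = -1.273 − (-1.476)·0.971 = 0.160.
E[T] = exp(μ + σ²/2) = exp(0.160 + 0.4715) = 1.88.

E[T] ≈ 1.88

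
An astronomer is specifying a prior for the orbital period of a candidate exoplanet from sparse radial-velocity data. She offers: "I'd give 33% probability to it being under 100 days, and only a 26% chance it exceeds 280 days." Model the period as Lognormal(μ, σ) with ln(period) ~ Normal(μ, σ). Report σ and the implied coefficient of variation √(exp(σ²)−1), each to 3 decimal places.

If T ~ Lognormal(μ,σ) then ln T ~ Normal(μ,σ), so the p-quantile of ln T is μ + z_p·σ.
ln(100) = 4.605 and ln(280) = 5.635; z_{0.33} = -0.4399, z_{0.74} = 0.6433.
σ = (5.635 − 4.605)/(0.6433 − (-0.4399)) = 0.950.
μ = 4.605 − (-0.4399)·0.950 = 5.023.
CV = √(exp(σ²)−1) = √(exp(0.9034)−1) = 1.212.

σ ≈ 0.950, CV ≈ 1.212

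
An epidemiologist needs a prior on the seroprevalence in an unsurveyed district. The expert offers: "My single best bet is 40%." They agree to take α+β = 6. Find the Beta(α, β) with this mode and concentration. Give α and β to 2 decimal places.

α = 2.60, β = 3.40

For α,β > 1 the Beta mode is (α−1)/(α+β−2). With α+β = 6, the mode is (α−1)/4.
Set (α−1)/4 = 0.4 → α = 1 + 0.4·4 = 2.60.
β = 6 − α = 3.40.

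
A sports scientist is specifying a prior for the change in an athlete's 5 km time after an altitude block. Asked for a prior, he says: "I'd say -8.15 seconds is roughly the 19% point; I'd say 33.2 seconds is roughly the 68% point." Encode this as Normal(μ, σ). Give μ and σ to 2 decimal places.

The p-quantile of Normal(μ,σ) is μ + z_p·σ, with z_{0.19} = -0.8779 and z_{0.68} = 0.4677.
Eliminate σ: μ = (z₂·x₁ − z₁·x₂)/(z₂ − z₁) = (0.4677·-8.15 − (-0.8779)·33.2)/1.346 = 18.83.
Then σ = (x₂ − x₁)/(z₂ − z₁) = (33.2 − -8.15)/1.346 = 30.73.

μ = 18.83, σ = 30.73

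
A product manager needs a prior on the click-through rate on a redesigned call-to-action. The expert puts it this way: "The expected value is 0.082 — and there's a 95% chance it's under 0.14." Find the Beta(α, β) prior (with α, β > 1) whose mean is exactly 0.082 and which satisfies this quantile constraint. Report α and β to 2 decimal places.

With mean 0.082 fixed, write α = 0.082s, β = 0.918s where s = α+β.
Need P(θ < 0.14) = 0.95 under Beta(0.082s, 0.918s). Normal approximation: (q−m)/√(m(1−m)/s) ≈ z_{0.95} = 1.64, so s ≈ 0.082·0.918·(1.64)²/(0.14−0.082)² = 60.5.
At s = 60.5: P(θ<0.14) ≈ 0.935. Adjusting to match 0.95 gives s ≈ 73.55.
So α = 0.082·73.55 ≈ 6.03, β = 0.918·73.55 ≈ 67.52.

α ≈ 6.03, β ≈ 67.52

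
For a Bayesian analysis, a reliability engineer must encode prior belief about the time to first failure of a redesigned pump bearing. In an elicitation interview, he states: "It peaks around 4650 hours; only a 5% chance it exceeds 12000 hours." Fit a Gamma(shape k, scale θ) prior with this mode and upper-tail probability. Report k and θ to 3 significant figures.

k ≈ 4.01, θ ≈ 1540

Gamma(k,θ) with k>1 has mode (k−1)θ, so θ = 4650/(k−1).
Need P(X < 12000) = 0.95 with θ tied to k this way. Start at k = 2, θ = 4650: P(X<12000) ≈ 0.729.
Too low — raise k to concentrate. Iterating converges to k ≈ 4.01.
Then θ = 4650/(4.01−1) ≈ 1540.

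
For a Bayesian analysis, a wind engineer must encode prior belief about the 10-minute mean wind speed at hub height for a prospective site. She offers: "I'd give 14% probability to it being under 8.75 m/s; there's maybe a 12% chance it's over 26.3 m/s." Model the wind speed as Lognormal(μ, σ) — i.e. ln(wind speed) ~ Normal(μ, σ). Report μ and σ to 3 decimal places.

If T ~ Lognormal(μ,σ) then ln T ~ Normal(μ,σ), so the p-quantile of ln T is μ + z_p·σ.
ln(8.75) = 2.169 and ln(26.3) = 3.27; z_{0.14} = -1.08, z_{0.88} = 1.175.
σ = (3.27 − 2.169)/(1.175 − (-1.08)) = 0.488.
μ = 2.169 − (-1.08)·0.488 = 2.696.

μ ≈ 2.696, σ ≈ 0.488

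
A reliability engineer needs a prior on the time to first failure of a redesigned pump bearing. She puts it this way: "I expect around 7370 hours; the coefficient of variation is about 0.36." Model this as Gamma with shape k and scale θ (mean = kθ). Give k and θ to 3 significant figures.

For Gamma(k, scale θ): mean = kθ, variance = kθ², so CV = 1/√k.
CV = 0.36, hence k = 1/CV² = 7.72.
Then θ = mean/k = 7370/7.72 = 955.

k ≈ 7.72, θ ≈ 955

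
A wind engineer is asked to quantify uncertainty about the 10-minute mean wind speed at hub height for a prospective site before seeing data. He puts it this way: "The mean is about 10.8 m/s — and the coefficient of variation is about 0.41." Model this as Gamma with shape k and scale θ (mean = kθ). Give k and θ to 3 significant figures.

For Gamma(k, scale θ): mean = kθ, variance = kθ², so CV = 1/√k.
CV = 0.41, hence k = 1/CV² = 5.95.
Then θ = mean/k = 10.8/5.95 = 1.82.

k ≈ 5.95, θ ≈ 1.82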